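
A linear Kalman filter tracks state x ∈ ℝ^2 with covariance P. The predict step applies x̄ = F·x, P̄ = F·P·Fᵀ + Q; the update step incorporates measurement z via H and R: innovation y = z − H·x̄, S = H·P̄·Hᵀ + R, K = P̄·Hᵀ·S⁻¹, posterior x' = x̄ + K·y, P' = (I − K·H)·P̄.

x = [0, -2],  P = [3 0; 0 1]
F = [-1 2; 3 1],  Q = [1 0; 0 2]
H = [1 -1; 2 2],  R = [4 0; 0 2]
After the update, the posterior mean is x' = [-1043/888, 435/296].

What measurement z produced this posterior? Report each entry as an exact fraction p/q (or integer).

x̄ = F·x = [-4, -2]
P̄ = F·P·Fᵀ + Q = [8 -7; -7 30]
S = H·P̄·Hᵀ + R = [56 -44; -44 98]
K = P̄·Hᵀ·S⁻¹ = [779/1776 193/888; -267/592 79/296]
x' − x̄ = [2509/888, 1027/296] = K·y
y = (KᵀK)⁻¹·Kᵀ·(x' − x̄) = [0, 13]
z = y + H·x̄ = [0, 13] + [-2, -12] = [-2, 1]

z = [-2, 1]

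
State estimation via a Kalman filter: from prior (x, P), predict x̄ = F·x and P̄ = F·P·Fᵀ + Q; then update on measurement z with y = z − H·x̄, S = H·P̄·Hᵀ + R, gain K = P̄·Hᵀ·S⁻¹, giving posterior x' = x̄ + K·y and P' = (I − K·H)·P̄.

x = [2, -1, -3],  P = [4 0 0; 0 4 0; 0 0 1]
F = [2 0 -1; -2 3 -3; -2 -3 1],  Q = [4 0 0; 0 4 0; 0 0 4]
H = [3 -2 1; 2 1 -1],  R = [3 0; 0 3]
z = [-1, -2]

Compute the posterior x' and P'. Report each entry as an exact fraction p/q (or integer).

x' = [4569/55835, 168546/55835, 273544/55835]
P' = [64361/167505 137479/167505 154211/167505; 137479/167505 760661/167505 971389/167505; 154211/167505 971389/167505 1488221/167505]

x̄ = F·x = [7, 2, -4]
P̄ = F·P·Fᵀ + Q = [21 -13 -17; -13 65 -23; -17 -23 57]
y = z − H·x̄ = [-14, -22]
S = H·P̄·Hᵀ + R = [655 -100; -100 271]
K = P̄·Hᵀ·S⁻¹ = [24112/167505 7466/33501; -45832/167505 4282/33501; 2692/167505 -13894/33501]
x' = x̄ + K·y = [4569/55835, 168546/55835, 273544/55835]
P' = (I − K·H)·P̄ = [64361/167505 137479/167505 154211/167505; 137479/167505 760661/167505 971389/167505; 154211/167505 971389/167505 1488221/167505]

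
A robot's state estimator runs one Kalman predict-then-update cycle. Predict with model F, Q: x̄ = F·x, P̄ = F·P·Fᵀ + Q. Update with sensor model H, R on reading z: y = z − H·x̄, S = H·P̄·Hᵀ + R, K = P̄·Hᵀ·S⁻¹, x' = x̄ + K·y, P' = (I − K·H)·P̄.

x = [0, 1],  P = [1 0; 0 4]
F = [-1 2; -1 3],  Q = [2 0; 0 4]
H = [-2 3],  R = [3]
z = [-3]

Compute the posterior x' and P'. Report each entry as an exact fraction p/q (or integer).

x̄ = F·x = [2, 3]
P̄ = F·P·Fᵀ + Q = [19 25; 25 41]
y = z − H·x̄ = [-8]
S = H·P̄·Hᵀ + R = [148]
K = P̄·Hᵀ·S⁻¹ = [1/4; 73/148]
x' = x̄ + K·y = [0, -35/37]
P' = (I − K·H)·P̄ = [39/4 27/4; 27/4 739/148]

x' = [0, -35/37]
P' = [39/4 27/4; 27/4 739/148]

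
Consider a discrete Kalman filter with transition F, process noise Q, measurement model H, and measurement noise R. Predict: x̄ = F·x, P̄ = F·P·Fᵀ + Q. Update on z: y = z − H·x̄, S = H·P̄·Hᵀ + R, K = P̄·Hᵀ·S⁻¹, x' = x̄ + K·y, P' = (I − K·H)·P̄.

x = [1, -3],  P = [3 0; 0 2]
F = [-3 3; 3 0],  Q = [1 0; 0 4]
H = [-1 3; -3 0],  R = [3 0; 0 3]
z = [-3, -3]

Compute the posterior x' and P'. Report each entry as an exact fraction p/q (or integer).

x' = [1491/1793, -1443/1793]
P' = [6411/19723 2010/19723; 2010/19723 7063/19723]

x̄ = F·x = [-12, 3]
P̄ = F·P·Fᵀ + Q = [46 -27; -27 31]
y = z − H·x̄ = [-24, -39]
S = H·P̄·Hᵀ + R = [490 381; 381 417]
K = P̄·Hᵀ·S⁻¹ = [-127/19723 -6411/19723; 6393/19723 -2010/19723]
x' = x̄ + K·y = [1491/1793, -1443/1793]
P' = (I − K·H)·P̄ = [6411/19723 2010/19723; 2010/19723 7063/19723]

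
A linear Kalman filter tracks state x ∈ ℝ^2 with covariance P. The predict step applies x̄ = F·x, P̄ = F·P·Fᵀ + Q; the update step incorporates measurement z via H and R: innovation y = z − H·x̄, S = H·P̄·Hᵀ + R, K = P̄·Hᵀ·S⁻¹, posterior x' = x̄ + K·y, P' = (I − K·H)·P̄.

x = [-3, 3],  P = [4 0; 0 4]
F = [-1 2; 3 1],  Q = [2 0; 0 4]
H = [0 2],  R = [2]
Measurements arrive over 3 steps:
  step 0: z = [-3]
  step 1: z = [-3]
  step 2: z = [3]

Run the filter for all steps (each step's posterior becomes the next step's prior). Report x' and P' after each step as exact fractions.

step 0: x' = [765/89, -138/89], P' = [1926/89 -4/89; -4/89 44/89]
step 1: x' = [-121431/35509, -50973/35509], P' = [183376/35509 -5710/35509; -5710/35509 17710/35509]
step 2: x' = [-12367773/3587249, 4912344/3587249], P' = [18540922/3587249 -543258/3587249; -543258/3587249 1775870/3587249]

step 0: x̄ = F·x = [9, -6]
step 0: P̄ = F·P·Fᵀ + Q = [22 -4; -4 44]
step 0: y = z − H·x̄ = [9]
step 0: S = H·P̄·Hᵀ + R = [178]
step 0: K = P̄·Hᵀ·S⁻¹ = [-4/89; 44/89]
step 0: x' = x̄ + K·y = [765/89, -138/89]
step 0: P' = (I − K·H)·P̄ = [1926/89 -4/89; -4/89 44/89]
step 1: x̄ = F·x = [-1041/89, 2157/89]
step 1: P̄ = F·P·Fᵀ + Q = [2296/89 -5710/89; -5710/89 17710/89]
step 1: y = z − H·x̄ = [-4581/89]
step 1: S = H·P̄·Hᵀ + R = [71018/89]
step 1: K = P̄·Hᵀ·S⁻¹ = [-5710/35509; 17710/35509]
step 1: x' = x̄ + K·y = [-121431/35509, -50973/35509]
step 1: P' = (I − K·H)·P̄ = [183376/35509 -5710/35509; -5710/35509 17710/35509]
step 2: x̄ = F·x = [19485/35509, -415266/35509]
step 2: P̄ = F·P·Fᵀ + Q = [348074/35509 -543258/35509; -543258/35509 1775870/35509]
step 2: y = z − H·x̄ = [937059/35509]
step 2: S = H·P̄·Hᵀ + R = [7174498/35509]
step 2: K = P̄·Hᵀ·S⁻¹ = [-543258/3587249; 1775870/3587249]
step 2: x' = x̄ + K·y = [-12367773/3587249, 4912344/3587249]
step 2: P' = (I − K·H)·P̄ = [18540922/3587249 -543258/3587249; -543258/3587249 1775870/3587249]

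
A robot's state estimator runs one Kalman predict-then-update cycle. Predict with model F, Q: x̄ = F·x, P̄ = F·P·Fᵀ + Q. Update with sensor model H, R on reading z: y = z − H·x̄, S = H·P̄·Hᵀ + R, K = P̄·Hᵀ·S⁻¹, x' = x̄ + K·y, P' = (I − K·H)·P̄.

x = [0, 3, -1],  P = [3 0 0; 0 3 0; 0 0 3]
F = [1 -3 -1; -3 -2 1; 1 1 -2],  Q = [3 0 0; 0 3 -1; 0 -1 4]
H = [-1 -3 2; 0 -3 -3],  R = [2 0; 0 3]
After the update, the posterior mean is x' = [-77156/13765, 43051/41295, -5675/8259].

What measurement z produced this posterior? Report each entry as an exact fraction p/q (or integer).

z = [1, -1]

x̄ = F·x = [-8, -7, 5]
P̄ = F·P·Fᵀ + Q = [36 6 0; 6 45 -22; 0 -22 22]
S = H·P̄·Hᵀ + R = [831 225; 225 210]
K = P̄·Hᵀ·S⁻¹ = [-162/2753 -312/13765; -1555/8259 -1746/13765; 1540/8259 -550/2753]
x' − x̄ = [32964/13765, 332116/41295, -46970/8259] = K·y
y = (KᵀK)⁻¹·Kᵀ·(x' − x̄) = [-38, -7]
z = y + H·x̄ = [-38, -7] + [39, 6] = [1, -1]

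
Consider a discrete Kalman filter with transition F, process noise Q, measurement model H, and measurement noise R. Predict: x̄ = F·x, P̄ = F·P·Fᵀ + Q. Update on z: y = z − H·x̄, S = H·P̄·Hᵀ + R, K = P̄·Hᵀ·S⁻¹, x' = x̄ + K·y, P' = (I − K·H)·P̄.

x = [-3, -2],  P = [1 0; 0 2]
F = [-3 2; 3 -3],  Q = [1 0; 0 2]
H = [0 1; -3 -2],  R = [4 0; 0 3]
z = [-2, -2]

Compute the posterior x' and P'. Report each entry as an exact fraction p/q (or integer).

x' = [1037/466, -460/233]
P' = [1755/932 -549/233; -549/233 816/233]

x̄ = F·x = [5, -3]
P̄ = F·P·Fᵀ + Q = [18 -21; -21 29]
y = z − H·x̄ = [1, 7]
S = H·P̄·Hᵀ + R = [33 5; 5 29]
K = P̄·Hᵀ·S⁻¹ = [-549/932 -291/932; 204/233 5/233]
x' = x̄ + K·y = [1037/466, -460/233]
P' = (I − K·H)·P̄ = [1755/932 -549/233; -549/233 816/233]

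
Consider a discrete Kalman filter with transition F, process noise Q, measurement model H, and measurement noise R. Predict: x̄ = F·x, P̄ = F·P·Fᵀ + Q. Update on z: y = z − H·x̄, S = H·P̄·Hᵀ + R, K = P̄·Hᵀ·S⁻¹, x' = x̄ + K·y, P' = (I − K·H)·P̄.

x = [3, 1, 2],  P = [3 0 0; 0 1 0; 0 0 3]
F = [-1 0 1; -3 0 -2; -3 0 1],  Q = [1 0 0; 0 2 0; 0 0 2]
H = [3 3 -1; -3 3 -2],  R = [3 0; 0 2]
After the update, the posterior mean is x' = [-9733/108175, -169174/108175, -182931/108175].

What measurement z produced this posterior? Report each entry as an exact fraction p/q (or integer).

x̄ = F·x = [-1, -13, -7]
P̄ = F·P·Fᵀ + Q = [7 3 12; 3 41 21; 12 21 32]
S = H·P̄·Hᵀ + R = [323 145; 145 400]
K = P̄·Hᵀ·S⁻¹ = [2484/21635 -14238/108175; 6792/21635 7161/108175; 6433/21635 -21666/108175]
x' − x̄ = [98442/108175, 1237101/108175, 574294/108175] = K·y
y = (KᵀK)⁻¹·Kᵀ·(x' − x̄) = [32, 21]
z = y + H·x̄ = [32, 21] + [-35, -22] = [-3, -1]

z = [-3, -1]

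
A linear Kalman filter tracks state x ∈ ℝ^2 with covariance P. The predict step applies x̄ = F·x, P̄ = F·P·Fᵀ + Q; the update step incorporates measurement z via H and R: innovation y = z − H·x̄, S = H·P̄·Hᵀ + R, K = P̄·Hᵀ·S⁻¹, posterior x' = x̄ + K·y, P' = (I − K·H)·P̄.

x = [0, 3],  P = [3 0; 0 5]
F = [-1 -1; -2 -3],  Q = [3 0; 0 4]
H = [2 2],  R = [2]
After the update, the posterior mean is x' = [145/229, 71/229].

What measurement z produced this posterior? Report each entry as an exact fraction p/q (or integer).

z = [2]

x̄ = F·x = [-3, -9]
P̄ = F·P·Fᵀ + Q = [11 21; 21 61]
S = H·P̄·Hᵀ + R = [458]
K = P̄·Hᵀ·S⁻¹ = [32/229; 82/229]
x' − x̄ = [832/229, 2132/229] = K·y
y = (KᵀK)⁻¹·Kᵀ·(x' − x̄) = [26]
z = y + H·x̄ = [26] + [-24] = [2]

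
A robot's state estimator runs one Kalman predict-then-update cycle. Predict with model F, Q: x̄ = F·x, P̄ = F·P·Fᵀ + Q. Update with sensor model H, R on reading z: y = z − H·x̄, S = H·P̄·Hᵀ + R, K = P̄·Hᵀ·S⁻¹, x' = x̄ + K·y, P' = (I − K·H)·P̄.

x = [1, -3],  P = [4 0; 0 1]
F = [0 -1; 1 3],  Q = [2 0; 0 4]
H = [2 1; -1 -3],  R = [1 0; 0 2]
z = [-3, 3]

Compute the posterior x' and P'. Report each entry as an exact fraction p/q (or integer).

x̄ = F·x = [3, -8]
P̄ = F·P·Fᵀ + Q = [3 -3; -3 17]
y = z − H·x̄ = [-1, -18]
S = H·P̄·Hᵀ + R = [18 -36; -36 140]
K = P̄·Hᵀ·S⁻¹ = [53/102 3/17; -47/306 -13/34]
x' = x̄ + K·y = [-71/102, -295/306]
P' = (I − K·H)·P̄ = [13/34 -25/102; -25/102 103/306]

x' = [-71/102, -295/306]
P' = [13/34 -25/102; -25/102 103/306]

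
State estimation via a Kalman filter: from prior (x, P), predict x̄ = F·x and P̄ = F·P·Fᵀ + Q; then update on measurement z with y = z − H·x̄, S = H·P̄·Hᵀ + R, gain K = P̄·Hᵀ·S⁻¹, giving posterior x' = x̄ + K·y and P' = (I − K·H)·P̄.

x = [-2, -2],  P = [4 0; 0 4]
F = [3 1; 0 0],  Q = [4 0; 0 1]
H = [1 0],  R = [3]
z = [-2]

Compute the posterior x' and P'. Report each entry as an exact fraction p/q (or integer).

x' = [-112/47, 0]
P' = [132/47 0; 0 1]

x̄ = F·x = [-8, 0]
P̄ = F·P·Fᵀ + Q = [44 0; 0 1]
y = z − H·x̄ = [6]
S = H·P̄·Hᵀ + R = [47]
K = P̄·Hᵀ·S⁻¹ = [44/47; 0]
x' = x̄ + K·y = [-112/47, 0]
P' = (I − K·H)·P̄ = [132/47 0; 0 1]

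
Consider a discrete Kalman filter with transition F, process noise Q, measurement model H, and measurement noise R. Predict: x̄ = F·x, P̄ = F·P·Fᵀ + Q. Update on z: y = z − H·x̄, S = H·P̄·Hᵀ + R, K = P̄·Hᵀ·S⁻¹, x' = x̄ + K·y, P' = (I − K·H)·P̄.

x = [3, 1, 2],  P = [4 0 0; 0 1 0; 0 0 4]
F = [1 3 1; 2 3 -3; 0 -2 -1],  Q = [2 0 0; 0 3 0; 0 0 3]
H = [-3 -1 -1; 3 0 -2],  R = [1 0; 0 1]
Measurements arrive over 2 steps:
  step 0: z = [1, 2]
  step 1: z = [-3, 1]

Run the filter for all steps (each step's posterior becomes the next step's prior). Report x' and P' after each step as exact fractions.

step 0: x' = [1607/3130, -48693/21910, -2831/10955], P' = [3393/6260 -14191/6260 2253/3130; -14191/6260 467639/43820 -70807/21910; 2253/3130 -70807/21910 13021/10955]
step 1: x' = [50349245/1817746657, 6193931376/1817746657, -755558070/1817746657], P' = [553310490/1817746657 -2140376795/1817746657 724852311/1817746657; -2140376795/1817746657 10311503471/1817746657 -3205435317/1817746657; 724852311/1817746657 -3205435317/1817746657 1373772890/1817746657]

step 0: x̄ = F·x = [8, 3, -4]
step 0: P̄ = F·P·Fᵀ + Q = [19 5 -10; 5 64 6; -10 6 11]
step 0: y = z − H·x̄ = [24, -30]
step 0: S = H·P̄·Hᵀ + R = [229 -182; -182 336]
step 0: K = P̄·Hᵀ·S⁻¹ = [-247/3130 1167/6260; -2001/3130 -14783/43820; -182/1565 -4771/21910]
step 0: x' = x̄ + K·y = [1607/3130, -48693/21910, -2831/10955]
step 0: P' = (I − K·H)·P̄ = [3393/6260 -14191/6260 2253/3130; -14191/6260 467639/43820 -70807/21910; 2253/3130 -70807/21910 13021/10955]
step 1: x̄ = F·x = [-70246/10955, -21319/4382, 51524/10955]
step 1: P̄ = F·P·Fᵀ + Q = [747401/10955 402411/4382 -495679/10955; 402411/4382 1176495/8764 -137008/2191; -495679/10955 -137008/2191 371911/10955]
step 1: y = z − H·x̄ = [-490753/21910, 324741/10955]
step 1: S = H·P̄·Hᵀ + R = [41088419/43820 -23715973/21910; -23715973/21910 14173356/10955]
step 1: K = P̄·Hᵀ·S⁻¹ = [-244406986/1817746657 210226848/1817746657; -684937769/1817746657 -10259751/1817746657; -342894506/1817746657 -572988847/1817746657]
step 1: x' = x̄ + K·y = [50349245/1817746657, 6193931376/1817746657, -755558070/1817746657]
step 1: P' = (I − K·H)·P̄ = [553310490/1817746657 -2140376795/1817746657 724852311/1817746657; -2140376795/1817746657 10311503471/1817746657 -3205435317/1817746657; 724852311/1817746657 -3205435317/1817746657 1373772890/1817746657]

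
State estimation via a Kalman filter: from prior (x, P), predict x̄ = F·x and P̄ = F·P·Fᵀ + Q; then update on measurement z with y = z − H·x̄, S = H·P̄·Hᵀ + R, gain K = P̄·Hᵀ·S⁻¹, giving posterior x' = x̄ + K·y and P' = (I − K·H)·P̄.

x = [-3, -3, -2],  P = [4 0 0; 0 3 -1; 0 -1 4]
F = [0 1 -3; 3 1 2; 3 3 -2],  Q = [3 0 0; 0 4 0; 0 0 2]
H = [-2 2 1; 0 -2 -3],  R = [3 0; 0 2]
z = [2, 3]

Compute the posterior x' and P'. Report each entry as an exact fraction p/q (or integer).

x' = [-461199/539303, 445897/539303, -846049/539303]
P' = [655360/539303 544200/539303 -294904/539303; 544200/539303 1127340/539303 -738630/539303; -294904/539303 -738630/539303 603382/539303]

x̄ = F·x = [3, -16, -14]
P̄ = F·P·Fᵀ + Q = [48 -20 44; -20 55 25; 44 25 93]
y = z − H·x̄ = [54, -71]
S = H·P̄·Hᵀ + R = [592 -515; -515 1359]
K = P̄·Hᵀ·S⁻¹ = [-172408/539303 -101844/539303; 142550/539303 -19395/539303; -94690/539303 -166443/539303]
x' = x̄ + K·y = [-461199/539303, 445897/539303, -846049/539303]
P' = (I − K·H)·P̄ = [655360/539303 544200/539303 -294904/539303; 544200/539303 1127340/539303 -738630/539303; -294904/539303 -738630/539303 603382/539303]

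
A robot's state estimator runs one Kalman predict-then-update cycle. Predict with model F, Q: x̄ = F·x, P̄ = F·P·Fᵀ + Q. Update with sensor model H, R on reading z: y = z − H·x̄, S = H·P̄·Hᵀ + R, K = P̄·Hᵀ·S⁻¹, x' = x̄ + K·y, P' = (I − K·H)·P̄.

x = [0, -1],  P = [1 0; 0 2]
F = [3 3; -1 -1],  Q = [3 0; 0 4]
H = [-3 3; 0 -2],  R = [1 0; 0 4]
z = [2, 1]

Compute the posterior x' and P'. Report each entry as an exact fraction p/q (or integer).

x̄ = F·x = [-3, 1]
P̄ = F·P·Fᵀ + Q = [30 -9; -9 7]
y = z − H·x̄ = [-10, 3]
S = H·P̄·Hᵀ + R = [496 -96; -96 32]
K = P̄·Hᵀ·S⁻¹ = [-63/208 -9/26; 3/104 -73/208]
x' = x̄ + K·y = [-105/104, -71/208]
P' = (I − K·H)·P̄ = [165/208 9/13; 9/13 73/104]

x' = [-105/104, -71/208]
P' = [165/208 9/13; 9/13 73/104]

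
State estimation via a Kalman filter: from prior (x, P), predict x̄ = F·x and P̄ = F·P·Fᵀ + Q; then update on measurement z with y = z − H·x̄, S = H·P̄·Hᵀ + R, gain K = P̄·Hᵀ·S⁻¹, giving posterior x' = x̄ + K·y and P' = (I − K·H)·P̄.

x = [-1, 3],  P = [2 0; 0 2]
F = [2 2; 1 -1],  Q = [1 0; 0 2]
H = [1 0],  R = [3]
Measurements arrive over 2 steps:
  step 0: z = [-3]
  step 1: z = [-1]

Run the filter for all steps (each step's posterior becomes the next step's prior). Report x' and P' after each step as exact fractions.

step 0: x̄ = F·x = [4, -4]
step 0: P̄ = F·P·Fᵀ + Q = [17 0; 0 6]
step 0: y = z − H·x̄ = [-7]
step 0: S = H·P̄·Hᵀ + R = [20]
step 0: K = P̄·Hᵀ·S⁻¹ = [17/20; 0]
step 0: x' = x̄ + K·y = [-39/20, -4]
step 0: P' = (I − K·H)·P̄ = [51/20 0; 0 6]
step 1: x̄ = F·x = [-119/10, 41/20]
step 1: P̄ = F·P·Fᵀ + Q = [176/5 -69/10; -69/10 211/20]
step 1: y = z − H·x̄ = [109/10]
step 1: S = H·P̄·Hᵀ + R = [191/5]
step 1: K = P̄·Hᵀ·S⁻¹ = [176/191; -69/382]
step 1: x' = x̄ + K·y = [-709/382, 31/382]
step 1: P' = (I − K·H)·P̄ = [528/191 -207/382; -207/382 1777/191]

step 0: x' = [-39/20, -4], P' = [51/20 0; 0 6]
step 1: x' = [-709/382, 31/382], P' = [528/191 -207/382; -207/382 1777/191]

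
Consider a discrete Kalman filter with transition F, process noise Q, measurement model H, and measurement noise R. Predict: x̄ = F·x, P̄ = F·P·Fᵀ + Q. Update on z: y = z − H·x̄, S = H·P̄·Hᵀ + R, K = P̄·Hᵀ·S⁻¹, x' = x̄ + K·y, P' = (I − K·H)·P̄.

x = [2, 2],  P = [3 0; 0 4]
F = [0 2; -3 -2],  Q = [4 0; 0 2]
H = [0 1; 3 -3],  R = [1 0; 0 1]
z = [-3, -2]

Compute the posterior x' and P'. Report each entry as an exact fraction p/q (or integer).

x̄ = F·x = [4, -10]
P̄ = F·P·Fᵀ + Q = [20 -16; -16 45]
y = z − H·x̄ = [7, -44]
S = H·P̄·Hᵀ + R = [46 -183; -183 874]
K = P̄·Hᵀ·S⁻¹ = [68/79 24/79; 5841/6715 -183/6715]
x' = x̄ + K·y = [-264/79, -18211/6715]
P' = (I − K·H)·P̄ = [76/79 68/79; 68/79 5841/6715]

x' = [-264/79, -18211/6715]
P' = [76/79 68/79; 68/79 5841/6715]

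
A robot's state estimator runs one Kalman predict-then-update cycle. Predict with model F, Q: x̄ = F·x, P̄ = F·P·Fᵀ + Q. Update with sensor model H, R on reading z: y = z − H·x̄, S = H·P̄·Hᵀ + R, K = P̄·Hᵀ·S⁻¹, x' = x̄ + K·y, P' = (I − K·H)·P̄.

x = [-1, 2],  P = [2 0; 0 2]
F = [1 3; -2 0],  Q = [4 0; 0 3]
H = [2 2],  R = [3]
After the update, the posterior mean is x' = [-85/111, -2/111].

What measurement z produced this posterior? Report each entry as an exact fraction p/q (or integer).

x̄ = F·x = [5, 2]
P̄ = F·P·Fᵀ + Q = [24 -4; -4 11]
S = H·P̄·Hᵀ + R = [111]
K = P̄·Hᵀ·S⁻¹ = [40/111; 14/111]
x' − x̄ = [-640/111, -224/111] = K·y
y = (KᵀK)⁻¹·Kᵀ·(x' − x̄) = [-16]
z = y + H·x̄ = [-16] + [14] = [-2]

z = [-2]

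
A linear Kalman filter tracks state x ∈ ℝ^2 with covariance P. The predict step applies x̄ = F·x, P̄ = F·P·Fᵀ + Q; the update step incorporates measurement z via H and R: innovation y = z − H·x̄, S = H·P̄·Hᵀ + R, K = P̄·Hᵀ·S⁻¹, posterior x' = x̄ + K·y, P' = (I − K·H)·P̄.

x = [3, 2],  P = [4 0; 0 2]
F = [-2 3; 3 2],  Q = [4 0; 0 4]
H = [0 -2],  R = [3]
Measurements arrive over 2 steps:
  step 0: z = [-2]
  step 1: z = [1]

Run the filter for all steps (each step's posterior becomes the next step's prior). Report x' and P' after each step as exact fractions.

step 0: x̄ = F·x = [0, 13]
step 0: P̄ = F·P·Fᵀ + Q = [38 -12; -12 48]
step 0: y = z − H·x̄ = [24]
step 0: S = H·P̄·Hᵀ + R = [195]
step 0: K = P̄·Hᵀ·S⁻¹ = [8/65; -32/65]
step 0: x' = x̄ + K·y = [192/65, 77/65]
step 0: P' = (I − K·H)·P̄ = [2278/65 -12/65; -12/65 48/65]
step 1: x̄ = F·x = [-153/65, 146/13]
step 1: P̄ = F·P·Fᵀ + Q = [9948/65 -2688/13; -2688/13 4162/13]
step 1: y = z − H·x̄ = [305/13]
step 1: S = H·P̄·Hᵀ + R = [16687/13]
step 1: K = P̄·Hᵀ·S⁻¹ = [5376/16687; -8324/16687]
step 1: x' = x̄ + K·y = [434253/83435, -7886/16687]
step 1: P' = (I − K·H)·P̄ = [1653492/83435 -8064/16687; -8064/16687 12486/16687]

step 0: x' = [192/65, 77/65], P' = [2278/65 -12/65; -12/65 48/65]
step 1: x' = [434253/83435, -7886/16687], P' = [1653492/83435 -8064/16687; -8064/16687 12486/16687]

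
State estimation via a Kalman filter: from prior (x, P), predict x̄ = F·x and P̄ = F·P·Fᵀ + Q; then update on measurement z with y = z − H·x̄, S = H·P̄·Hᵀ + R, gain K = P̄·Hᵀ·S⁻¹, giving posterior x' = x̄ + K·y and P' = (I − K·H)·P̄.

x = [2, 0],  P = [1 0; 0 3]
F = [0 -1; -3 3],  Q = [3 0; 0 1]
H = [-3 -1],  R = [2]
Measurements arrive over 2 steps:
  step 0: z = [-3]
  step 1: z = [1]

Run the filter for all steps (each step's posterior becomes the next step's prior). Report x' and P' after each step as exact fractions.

step 0: x' = [27/13, -48/13], P' = [51/13 -147/13; -147/13 1343/39]
step 1: x' = [480/283, -5305/849], P' = [23708/849 -23924/283; -23924/283 218906/849]

step 0: x̄ = F·x = [0, -6]
step 0: P̄ = F·P·Fᵀ + Q = [6 -9; -9 37]
step 0: y = z − H·x̄ = [-9]
step 0: S = H·P̄·Hᵀ + R = [39]
step 0: K = P̄·Hᵀ·S⁻¹ = [-3/13; -10/39]
step 0: x' = x̄ + K·y = [27/13, -48/13]
step 0: P' = (I − K·H)·P̄ = [51/13 -147/13; -147/13 1343/39]
step 1: x̄ = F·x = [48/13, -225/13]
step 1: P̄ = F·P·Fᵀ + Q = [1460/39 -1784/13; -1784/13 7147/13]
step 1: y = z − H·x̄ = [-68/13]
step 1: S = H·P̄·Hᵀ + R = [849/13]
step 1: K = P̄·Hᵀ·S⁻¹ = [108/283; -1795/849]
step 1: x' = x̄ + K·y = [480/283, -5305/849]
step 1: P' = (I − K·H)·P̄ = [23708/849 -23924/283; -23924/283 218906/849]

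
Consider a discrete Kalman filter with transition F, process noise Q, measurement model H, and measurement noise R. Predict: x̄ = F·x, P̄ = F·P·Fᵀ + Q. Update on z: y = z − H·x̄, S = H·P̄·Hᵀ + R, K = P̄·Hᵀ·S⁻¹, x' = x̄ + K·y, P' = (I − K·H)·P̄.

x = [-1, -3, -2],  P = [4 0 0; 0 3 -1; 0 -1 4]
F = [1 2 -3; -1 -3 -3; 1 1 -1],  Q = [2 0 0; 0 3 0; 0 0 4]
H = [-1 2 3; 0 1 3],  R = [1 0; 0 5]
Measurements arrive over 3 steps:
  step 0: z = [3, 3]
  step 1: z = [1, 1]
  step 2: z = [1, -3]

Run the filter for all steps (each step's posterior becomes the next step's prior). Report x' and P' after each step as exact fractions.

step 0: x' = [4163/1542, 10855/3084, -583/1542], P' = [18883/1542 12671/1542 -1171/771; 12671/1542 30253/3084 -5563/1542; -1171/771 -5563/1542 1418/771]
step 1: x' = [-250220079/226405418, -136271738/113202709, 165219583/226405418], P' = [947539983/113202709 1084734119/226405418 -63861634/113202709; 1084734119/226405418 1603160761/226405418 -667604847/226405418; -63861634/113202709 -667604847/226405418 194484852/113202709]
step 2: x' = [-1958450508475/626508583936, 1242316806243/1253017167872, -214504353781/156627145984], P' = [8070382414157/939762875904 9296575562395/1879525751808 -140356000765/234940718976; 9296575562395/1879525751808 26843472046781/3759051503616 -1382188040939/469881437952; -140356000765/234940718976 -1382188040939/469881437952 100099832621/58735179744]

step 0: x̄ = F·x = [-1, 16, -2]
step 0: P̄ = F·P·Fᵀ + Q = [66 11 27; 11 52 -1; 27 -1 17]
step 0: y = z − H·x̄ = [-24, -7]
step 0: S = H·P̄·Hᵀ + R = [210 156; 156 204]
step 0: K = P̄·Hᵀ·S⁻¹ = [-189/514 1129/1542; 893/1542 -625/3084; -46/257 589/1542]
step 0: x' = x̄ + K·y = [4163/1542, 10855/3084, -583/1542]
step 0: P' = (I − K·H)·P̄ = [18883/1542 12671/1542 -1171/771; 12671/1542 30253/3084 -5563/1542; -1171/771 -5563/1542 1418/771]
step 1: x̄ = F·x = [5589/514, -37393/3084, 20347/3084]
step 1: P̄ = F·P·Fᵀ + Q = [239489/1542 -82081/771 22140/257; -82081/771 294023/3084 -203509/3084; 22140/257 -203509/3084 168331/3084]
step 1: y = z − H·x̄ = [50363/3084, -5141/771]
step 1: S = H·P̄·Hᵀ + R = [450241/3084 -49318/771; -49318/771 150842/771]
step 1: K = P̄·Hᵀ·S⁻¹ = [-54390766/113202709 140312863/226405418; 59386431/113202709 -39965378/113202709; -20288657/113202709 99860853/226405418]
step 1: x' = x̄ + K·y = [-250220079/226405418, -136271738/113202709, 165219583/226405418]
step 1: P' = (I − K·H)·P̄ = [947539983/113202709 1084734119/226405418 -63861634/113202709; 1084734119/226405418 1603160761/226405418 -667604847/226405418; -63861634/113202709 -667604847/226405418 194484852/113202709]
step 2: x̄ = F·x = [-645482890/113202709, 286095879/113202709, -343991569/113202709]
step 2: P̄ = F·P·Fᵀ + Q = [12688897715/113202709 -7719901166/113202709 6685715132/113202709; -7719901166/113202709 14228648265/226405418 -9621143077/226405418; 6685715132/113202709 -9621143077/226405418 8552956571/226405418]
step 2: y = z − H·x̄ = [-72497232/113202709, 406270701/113202709]
step 2: S = H·P̄·Hᵀ + R = [25572313867/226405418 -2915435242/113202709; -2915435242/113202709 17305213016/113202709]
step 2: K = P̄·Hᵀ·S⁻¹ = [-229039430471/469881437952 1185606308807/1879525751808; 480319996559/939762875904 -1265808187151/3759051503616; -20317024361/117470359488 204041588393/469881437952]
step 2: x' = x̄ + K·y = [-1958450508475/626508583936, 1242316806243/1253017167872, -214504353781/156627145984]
step 2: P' = (I − K·H)·P̄ = [8070382414157/939762875904 9296575562395/1879525751808 -140356000765/234940718976; 9296575562395/1879525751808 26843472046781/3759051503616 -1382188040939/469881437952; -140356000765/234940718976 -1382188040939/469881437952 100099832621/58735179744]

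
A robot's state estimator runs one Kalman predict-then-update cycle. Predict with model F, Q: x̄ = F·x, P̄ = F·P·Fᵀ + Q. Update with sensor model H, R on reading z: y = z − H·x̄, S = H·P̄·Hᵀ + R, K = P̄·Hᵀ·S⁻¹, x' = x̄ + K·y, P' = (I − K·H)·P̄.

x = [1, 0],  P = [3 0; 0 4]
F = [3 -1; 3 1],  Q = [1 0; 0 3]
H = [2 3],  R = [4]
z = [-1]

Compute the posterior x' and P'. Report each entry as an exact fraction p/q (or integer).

x̄ = F·x = [3, 3]
P̄ = F·P·Fᵀ + Q = [32 23; 23 34]
y = z − H·x̄ = [-16]
S = H·P̄·Hᵀ + R = [714]
K = P̄·Hᵀ·S⁻¹ = [19/102; 74/357]
x' = x̄ + K·y = [1/51, -113/357]
P' = (I − K·H)·P̄ = [737/102 -233/51; -233/51 1186/357]

x' = [1/51, -113/357]
P' = [737/102 -233/51; -233/51 1186/357]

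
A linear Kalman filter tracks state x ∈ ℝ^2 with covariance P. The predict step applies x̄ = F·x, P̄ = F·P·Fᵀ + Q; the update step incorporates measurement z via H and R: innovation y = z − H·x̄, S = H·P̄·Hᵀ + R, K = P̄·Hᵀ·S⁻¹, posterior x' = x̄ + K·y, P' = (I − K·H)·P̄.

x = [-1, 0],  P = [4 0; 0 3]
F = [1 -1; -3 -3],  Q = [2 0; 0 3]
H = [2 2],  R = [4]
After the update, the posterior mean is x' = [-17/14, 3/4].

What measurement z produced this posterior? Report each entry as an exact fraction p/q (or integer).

x̄ = F·x = [-1, 3]
P̄ = F·P·Fᵀ + Q = [9 -3; -3 66]
S = H·P̄·Hᵀ + R = [280]
K = P̄·Hᵀ·S⁻¹ = [3/70; 9/20]
x' − x̄ = [-3/14, -9/4] = K·y
y = (KᵀK)⁻¹·Kᵀ·(x' − x̄) = [-5]
z = y + H·x̄ = [-5] + [4] = [-1]

z = [-1]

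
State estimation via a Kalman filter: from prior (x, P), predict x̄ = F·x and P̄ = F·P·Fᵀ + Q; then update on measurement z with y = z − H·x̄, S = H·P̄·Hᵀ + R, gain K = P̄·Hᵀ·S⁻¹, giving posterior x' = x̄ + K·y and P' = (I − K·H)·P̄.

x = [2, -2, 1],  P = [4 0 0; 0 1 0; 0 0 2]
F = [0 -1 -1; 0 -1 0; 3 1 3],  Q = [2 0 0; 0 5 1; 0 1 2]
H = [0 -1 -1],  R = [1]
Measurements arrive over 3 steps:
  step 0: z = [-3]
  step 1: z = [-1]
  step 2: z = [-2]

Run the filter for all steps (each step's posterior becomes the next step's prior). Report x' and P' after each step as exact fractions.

step 0: x̄ = F·x = [1, 2, 7]
step 0: P̄ = F·P·Fᵀ + Q = [5 1 -7; 1 6 0; -7 0 57]
step 0: y = z − H·x̄ = [6]
step 0: S = H·P̄·Hᵀ + R = [64]
step 0: K = P̄·Hᵀ·S⁻¹ = [3/32; -3/32; -57/64]
step 0: x' = x̄ + K·y = [25/16, 23/16, 53/32]
step 0: P' = (I − K·H)·P̄ = [71/16 25/16 -53/32; 25/16 87/16 -171/32; -53/32 -171/32 399/64]
step 1: x̄ = F·x = [-99/32, -23/16, 355/32]
step 1: P̄ = F·P·Fᵀ + Q = [191/64 3/32 -159/64; 3/32 167/16 221/32; -159/64 221/32 3263/64]
step 1: y = z − H·x̄ = [277/32]
step 1: S = H·P̄·Hᵀ + R = [4879/64]
step 1: K = P̄·Hᵀ·S⁻¹ = [9/287; -1110/4879; -3705/4879]
step 1: x' = x̄ + K·y = [-810/287, -16622/4879, 22055/4879]
step 1: P' = (I − K·H)·P̄ = [835/287 183/287 -192/287; 183/287 31673/4879 -30563/4879; -192/287 -30563/4879 34268/4879]
step 2: x̄ = F·x = [-5433/4879, 16622/4879, 8233/4879]
step 2: P̄ = F·P·Fᵀ + Q = [14573/4879 1110/4879 -11766/4879; 1110/4879 56068/4879 55562/4879; -11766/4879 55562/4879 254134/4879]
step 2: y = z − H·x̄ = [15097/4879]
step 2: S = H·P̄·Hᵀ + R = [426205/4879]
step 2: K = P̄·Hᵀ·S⁻¹ = [10656/426205; -22326/85241; -309696/426205]
step 2: x' = x̄ + K·y = [-441627/426205, 221320/85241, -239093/426205]
step 2: P' = (I − K·H)·P̄ = [1249751/426205 68154/85241 -351426/426205; 68154/85241 468752/85241 -446426/85241; -351426/426205 -446426/85241 2541826/426205]

step 0: x' = [25/16, 23/16, 53/32], P' = [71/16 25/16 -53/32; 25/16 87/16 -171/32; -53/32 -171/32 399/64]
step 1: x' = [-810/287, -16622/4879, 22055/4879], P' = [835/287 183/287 -192/287; 183/287 31673/4879 -30563/4879; -192/287 -30563/4879 34268/4879]
step 2: x' = [-441627/426205, 221320/85241, -239093/426205], P' = [1249751/426205 68154/85241 -351426/426205; 68154/85241 468752/85241 -446426/85241; -351426/426205 -446426/85241 2541826/426205]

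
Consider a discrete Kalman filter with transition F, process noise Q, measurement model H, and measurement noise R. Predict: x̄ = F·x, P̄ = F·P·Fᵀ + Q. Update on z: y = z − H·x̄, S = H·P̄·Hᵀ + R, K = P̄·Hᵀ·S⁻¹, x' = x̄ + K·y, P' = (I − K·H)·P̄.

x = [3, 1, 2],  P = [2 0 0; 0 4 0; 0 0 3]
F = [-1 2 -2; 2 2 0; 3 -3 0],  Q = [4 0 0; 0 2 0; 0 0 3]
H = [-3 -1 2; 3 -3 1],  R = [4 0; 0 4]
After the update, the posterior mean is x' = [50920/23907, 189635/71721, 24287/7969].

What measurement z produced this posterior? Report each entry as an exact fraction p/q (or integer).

z = [-3, 2]

x̄ = F·x = [-5, 8, 6]
P̄ = F·P·Fᵀ + Q = [34 12 -30; 12 26 -12; -30 -12 57]
S = H·P̄·Hᵀ + R = [1044 -48; -48 277]
K = P̄·Hᵀ·S⁻¹ = [-7745/47814 812/7969; -13207/143442 -5042/23907; 1666/7969 375/7969]
x' − x̄ = [170455/23907, -384133/71721, -23527/7969] = K·y
y = (KᵀK)⁻¹·Kᵀ·(x' − x̄) = [-22, 35]
z = y + H·x̄ = [-22, 35] + [19, -33] = [-3, 2]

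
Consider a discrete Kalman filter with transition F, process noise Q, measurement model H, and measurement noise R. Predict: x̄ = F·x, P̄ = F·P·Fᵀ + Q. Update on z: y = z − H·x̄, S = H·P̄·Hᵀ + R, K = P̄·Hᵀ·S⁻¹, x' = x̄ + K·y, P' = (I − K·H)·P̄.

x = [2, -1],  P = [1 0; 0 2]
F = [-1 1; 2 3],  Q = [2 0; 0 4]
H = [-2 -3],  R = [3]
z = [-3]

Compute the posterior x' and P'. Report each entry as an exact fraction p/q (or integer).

x' = [-783/305, 821/305]
P' = [1041/305 -672/305; -672/305 534/305]

x̄ = F·x = [-3, 1]
P̄ = F·P·Fᵀ + Q = [5 4; 4 26]
y = z − H·x̄ = [-6]
S = H·P̄·Hᵀ + R = [305]
K = P̄·Hᵀ·S⁻¹ = [-22/305; -86/305]
x' = x̄ + K·y = [-783/305, 821/305]
P' = (I − K·H)·P̄ = [1041/305 -672/305; -672/305 534/305]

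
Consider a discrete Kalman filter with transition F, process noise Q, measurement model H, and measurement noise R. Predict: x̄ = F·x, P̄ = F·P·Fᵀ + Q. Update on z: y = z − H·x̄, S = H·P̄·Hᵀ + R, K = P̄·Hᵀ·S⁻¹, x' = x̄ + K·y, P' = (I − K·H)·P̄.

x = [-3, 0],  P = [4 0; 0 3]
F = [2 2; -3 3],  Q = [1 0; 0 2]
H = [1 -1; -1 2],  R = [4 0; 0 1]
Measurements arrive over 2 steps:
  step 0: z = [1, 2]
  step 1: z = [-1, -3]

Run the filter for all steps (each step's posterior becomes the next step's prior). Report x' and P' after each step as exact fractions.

step 0: x' = [3392/3211, 4701/3211], P' = [31549/3211 16617/3211; 16617/3211 9505/3211]
step 1: x' = [16367954/6937175, -39787/6937175], P' = [30715662/6937175 15096114/6937175; 15096114/6937175 8987858/6937175]

step 0: x̄ = F·x = [-6, 9]
step 0: P̄ = F·P·Fᵀ + Q = [29 -6; -6 65]
step 0: y = z − H·x̄ = [16, -22]
step 0: S = H·P̄·Hᵀ + R = [110 -177; -177 314]
step 0: K = P̄·Hᵀ·S⁻¹ = [3733/3211 1685/3211; 1778/3211 2393/3211]
step 0: x' = x̄ + K·y = [3392/3211, 4701/3211]
step 0: P' = (I − K·H)·P̄ = [31549/3211 16617/3211; 16617/3211 9505/3211]
step 1: x̄ = F·x = [16186/3211, 3927/3211]
step 1: P̄ = F·P·Fᵀ + Q = [300363/3211 -132264/3211; -132264/3211 76802/3211]
step 1: y = z − H·x̄ = [-1190/247, -1301/3211]
step 1: S = H·P̄·Hᵀ + R = [3873/19 -65443/247; -65443/247 1139838/3211]
step 1: K = P̄·Hᵀ·S⁻¹ = [557841/991025 -523434/6937175; 218152/991025 2879602/6937175]
step 1: x' = x̄ + K·y = [16367954/6937175, -39787/6937175]
step 1: P' = (I − K·H)·P̄ = [30715662/6937175 15096114/6937175; 15096114/6937175 8987858/6937175]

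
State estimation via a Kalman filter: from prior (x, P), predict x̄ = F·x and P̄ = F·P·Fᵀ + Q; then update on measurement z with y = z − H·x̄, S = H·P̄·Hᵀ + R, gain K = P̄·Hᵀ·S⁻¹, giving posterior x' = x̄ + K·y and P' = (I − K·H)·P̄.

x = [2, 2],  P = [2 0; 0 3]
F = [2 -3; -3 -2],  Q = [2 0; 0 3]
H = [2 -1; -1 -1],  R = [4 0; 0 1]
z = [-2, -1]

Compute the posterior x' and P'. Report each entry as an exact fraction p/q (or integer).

x̄ = F·x = [-2, -10]
P̄ = F·P·Fᵀ + Q = [37 6; 6 33]
y = z − H·x̄ = [-8, -13]
S = H·P̄·Hᵀ + R = [161 -47; -47 83]
K = P̄·Hᵀ·S⁻¹ = [3623/11154 -3727/11154; -596/1859 -1211/1859]
x' = x̄ + K·y = [-947/3718, 1921/1859]
P' = (I − K·H)·P̄ = [6073/11154 -391/1859; -391/1859 1602/1859]

x' = [-947/3718, 1921/1859]
P' = [6073/11154 -391/1859; -391/1859 1602/1859]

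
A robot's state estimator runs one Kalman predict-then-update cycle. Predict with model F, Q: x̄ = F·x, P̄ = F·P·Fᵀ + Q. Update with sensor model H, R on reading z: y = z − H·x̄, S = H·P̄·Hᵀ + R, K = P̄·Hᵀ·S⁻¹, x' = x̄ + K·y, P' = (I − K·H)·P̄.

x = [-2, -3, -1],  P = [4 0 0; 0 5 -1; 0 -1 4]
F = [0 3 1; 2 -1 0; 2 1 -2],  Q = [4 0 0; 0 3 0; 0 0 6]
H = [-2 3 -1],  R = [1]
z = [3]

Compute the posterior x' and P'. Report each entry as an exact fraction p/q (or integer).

x̄ = F·x = [-10, -1, -5]
P̄ = F·P·Fᵀ + Q = [47 -14 12; -14 24 9; 12 9 47]
y = z − H·x̄ = [-19]
S = H·P̄·Hᵀ + R = [614]
K = P̄·Hᵀ·S⁻¹ = [-74/307; 91/614; -22/307]
x' = x̄ + K·y = [-1664/307, -2343/614, -1117/307]
P' = (I − K·H)·P̄ = [3477/307 2436/307 428/307; 2436/307 6455/614 4765/307; 428/307 4765/307 13461/307]

x' = [-1664/307, -2343/614, -1117/307]
P' = [3477/307 2436/307 428/307; 2436/307 6455/614 4765/307; 428/307 4765/307 13461/307]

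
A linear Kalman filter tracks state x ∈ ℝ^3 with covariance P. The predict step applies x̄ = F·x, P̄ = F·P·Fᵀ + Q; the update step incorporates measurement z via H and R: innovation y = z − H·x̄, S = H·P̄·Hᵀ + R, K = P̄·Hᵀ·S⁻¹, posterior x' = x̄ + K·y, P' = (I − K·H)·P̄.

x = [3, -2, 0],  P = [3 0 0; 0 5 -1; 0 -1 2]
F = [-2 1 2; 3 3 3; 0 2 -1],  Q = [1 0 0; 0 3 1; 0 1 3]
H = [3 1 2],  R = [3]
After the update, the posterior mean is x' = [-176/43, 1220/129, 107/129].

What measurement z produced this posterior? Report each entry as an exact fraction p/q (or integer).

z = [-1]

x̄ = F·x = [-8, 3, -4]
P̄ = F·P·Fᵀ + Q = [22 0 3; 0 75 22; 3 22 29]
S = H·P̄·Hᵀ + R = [516]
K = P̄·Hᵀ·S⁻¹ = [6/43; 119/516; 89/516]
x' − x̄ = [168/43, 833/129, 623/129] = K·y
y = (KᵀK)⁻¹·Kᵀ·(x' − x̄) = [28]
z = y + H·x̄ = [28] + [-29] = [-1]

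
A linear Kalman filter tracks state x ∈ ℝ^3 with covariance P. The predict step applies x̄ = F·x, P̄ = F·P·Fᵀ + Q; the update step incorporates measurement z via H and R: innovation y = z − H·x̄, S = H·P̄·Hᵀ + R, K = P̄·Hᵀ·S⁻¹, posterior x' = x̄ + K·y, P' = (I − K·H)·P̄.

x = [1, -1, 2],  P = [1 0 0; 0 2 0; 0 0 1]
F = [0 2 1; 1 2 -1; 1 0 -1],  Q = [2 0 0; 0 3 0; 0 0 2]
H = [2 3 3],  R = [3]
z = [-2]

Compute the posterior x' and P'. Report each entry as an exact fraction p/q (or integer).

x̄ = F·x = [0, -3, -1]
P̄ = F·P·Fᵀ + Q = [11 7 -1; 7 13 2; -1 2 4]
y = z − H·x̄ = [10]
S = H·P̄·Hᵀ + R = [308]
K = P̄·Hᵀ·S⁻¹ = [10/77; 59/308; 4/77]
x' = x̄ + K·y = [100/77, -167/154, -37/77]
P' = (I − K·H)·P̄ = [447/77 -51/77 -237/77; -51/77 523/308 -82/77; -237/77 -82/77 244/77]

x' = [100/77, -167/154, -37/77]
P' = [447/77 -51/77 -237/77; -51/77 523/308 -82/77; -237/77 -82/77 244/77]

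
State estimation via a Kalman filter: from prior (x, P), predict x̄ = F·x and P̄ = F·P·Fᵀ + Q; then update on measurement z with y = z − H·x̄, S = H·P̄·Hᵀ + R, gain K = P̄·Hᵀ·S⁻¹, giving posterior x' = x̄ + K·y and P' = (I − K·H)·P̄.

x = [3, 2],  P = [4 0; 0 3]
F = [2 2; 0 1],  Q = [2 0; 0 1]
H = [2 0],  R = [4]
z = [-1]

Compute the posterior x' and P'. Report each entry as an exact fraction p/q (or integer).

x̄ = F·x = [10, 2]
P̄ = F·P·Fᵀ + Q = [30 6; 6 4]
y = z − H·x̄ = [-21]
S = H·P̄·Hᵀ + R = [124]
K = P̄·Hᵀ·S⁻¹ = [15/31; 3/31]
x' = x̄ + K·y = [-5/31, -1/31]
P' = (I − K·H)·P̄ = [30/31 6/31; 6/31 88/31]

x' = [-5/31, -1/31]
P' = [30/31 6/31; 6/31 88/31]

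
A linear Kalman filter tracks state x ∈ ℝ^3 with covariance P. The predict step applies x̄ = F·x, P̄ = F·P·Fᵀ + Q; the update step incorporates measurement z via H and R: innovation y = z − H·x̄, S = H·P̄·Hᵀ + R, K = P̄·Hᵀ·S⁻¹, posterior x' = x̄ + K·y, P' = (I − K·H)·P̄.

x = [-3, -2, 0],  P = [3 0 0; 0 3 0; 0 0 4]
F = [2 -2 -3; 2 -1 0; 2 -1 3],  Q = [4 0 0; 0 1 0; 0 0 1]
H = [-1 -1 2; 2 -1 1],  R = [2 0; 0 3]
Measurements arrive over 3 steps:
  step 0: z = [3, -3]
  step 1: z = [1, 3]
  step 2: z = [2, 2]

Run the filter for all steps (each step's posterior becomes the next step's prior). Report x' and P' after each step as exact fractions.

step 0: x̄ = F·x = [-2, -4, -4]
step 0: P̄ = F·P·Fᵀ + Q = [64 18 -18; 18 16 15; -18 15 52]
step 0: y = z − H·x̄ = [5, 1]
step 0: S = H·P̄·Hᵀ + R = [338 -125; -125 153]
step 0: K = P̄·Hᵀ·S⁻¹ = [-6554/36089 16346/36089; 3763/36089 11330/36089; 16496/36089 13713/36089]
step 0: x' = x̄ + K·y = [-88602/36089, -114211/36089, -48163/36089]
step 0: P' = (I − K·H)·P̄ = [32492/36089 51276/36089 35330/36089; 51276/36089 195926/36089 127364/36089; 35330/36089 127364/36089 97843/36089]
step 1: x̄ = F·x = [195707/36089, -62993/36089, -207482/36089]
step 1: P̄ = F·P·Fᵀ + Q = [2632815/36089 384276/36089 -1048515/36089; 384276/36089 156879/36089 -49322/36089; -1048515/36089 -49322/36089 697242/36089]
step 1: y = z − H·x̄ = [583767/36089, -138658/36089]
step 1: S = H·P̄·Hᵀ + R = [10810740/36089 -7096122/36089; -7096122/36089 5861128/36089]
step 1: K = P̄·Hᵀ·S⁻¹ = [-12821195/60074554 23762547/60074554; 3332975/180223662 7108993/60074554; 34807981/90111831 14253083/60074554]
step 1: x' = x̄ + K·y = [27087283/60074554, -114201969/60074554, -12388708/30037277]
step 1: P' = (I − K·H)·P̄ = [21031719/30037277 21049759/30037277 29260283/60074554; 21049759/30037277 255098423/90111831 321580675/180223662; 29260283/60074554 321580675/180223662 137148362/90111831]
step 2: x̄ = F·x = [178455376/30037277, 168376535/60074554, 94044287/60074554]
step 2: P̄ = F·P·Fᵀ + Q = [3765161642/90111831 1205420555/180223662 -2666048917/180223662; 1205420555/180223662 344993774/90111831 71706955/180223662; -2666048917/180223662 71706955/180223662 1141272101/90111831]
step 2: y = z − H·x̄ = [457347821/60074554, -259670074/30037277]
step 2: S = H·P̄·Hᵀ + R = [15249571961/90111831 -19224258787/180223662; -19224258787/180223662 9002602037/90111831]
step 2: K = P̄·Hᵀ·S⁻¹ = [-423814760750/1992759246989 785873430131/1992759246989; 32355732387/1992759246989 232941348593/1992759246989; 764639701165/1992759246989 470958871788/1992759246989]
step 2: x' = x̄ + K·y = [1818920212835/1992759246989, 3817854833307/1992759246989, 4869384024846/1992759246989]
step 2: P' = (I − K·H)·P̄ = [1390968403025/1992759246989 1391971912839/1992759246989 967655397182/1992759246989; 1391971912839/1992759246989 5626922937411/1992759246989 3541803157512/1992759246989; 967655397182/1992759246989 3541803157512/1992759246989 3019368978512/1992759246989]

step 0: x' = [-88602/36089, -114211/36089, -48163/36089], P' = [32492/36089 51276/36089 35330/36089; 51276/36089 195926/36089 127364/36089; 35330/36089 127364/36089 97843/36089]
step 1: x' = [27087283/60074554, -114201969/60074554, -12388708/30037277], P' = [21031719/30037277 21049759/30037277 29260283/60074554; 21049759/30037277 255098423/90111831 321580675/180223662; 29260283/60074554 321580675/180223662 137148362/90111831]
step 2: x' = [1818920212835/1992759246989, 3817854833307/1992759246989, 4869384024846/1992759246989], P' = [1390968403025/1992759246989 1391971912839/1992759246989 967655397182/1992759246989; 1391971912839/1992759246989 5626922937411/1992759246989 3541803157512/1992759246989; 967655397182/1992759246989 3541803157512/1992759246989 3019368978512/1992759246989]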